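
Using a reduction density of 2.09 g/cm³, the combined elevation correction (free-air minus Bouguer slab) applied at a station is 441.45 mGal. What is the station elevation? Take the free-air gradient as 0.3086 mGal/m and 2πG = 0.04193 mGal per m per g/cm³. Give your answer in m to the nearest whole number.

Combined gradient = 0.3086 − 0.04193 × 2.09 = 0.2209663 mGal/m
h = 441.45 / 0.2209663 = 1997.82 m

1998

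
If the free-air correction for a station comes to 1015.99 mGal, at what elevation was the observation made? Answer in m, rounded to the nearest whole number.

3292

h = 1015.99 / 0.3086 = 3292.26 m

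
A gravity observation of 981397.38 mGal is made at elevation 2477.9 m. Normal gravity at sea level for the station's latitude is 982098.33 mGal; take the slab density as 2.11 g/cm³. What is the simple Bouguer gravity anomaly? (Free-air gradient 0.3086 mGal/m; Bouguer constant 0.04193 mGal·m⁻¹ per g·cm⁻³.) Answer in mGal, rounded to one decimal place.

-155.5

Free-air correction = 0.3086 × 2477.9 = 764.68 mGal
Free-air anomaly = 981397.38 − 982098.33 + (764.68) = 63.73 mGal
Bouguer slab correction = 0.04193 × 2.11 × 2477.9 = 219.23 mGal
Simple Bouguer anomaly = 63.73 − (219.23) = -155.50 mGal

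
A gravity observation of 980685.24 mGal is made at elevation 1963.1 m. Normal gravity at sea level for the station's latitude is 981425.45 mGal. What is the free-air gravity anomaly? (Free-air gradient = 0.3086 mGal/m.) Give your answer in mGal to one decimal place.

-134.4

Free-air correction = 0.3086 × 1963.1 = 605.81 mGal
Free-air anomaly = 980685.24 − 981425.45 + (605.81) = -134.40 mGal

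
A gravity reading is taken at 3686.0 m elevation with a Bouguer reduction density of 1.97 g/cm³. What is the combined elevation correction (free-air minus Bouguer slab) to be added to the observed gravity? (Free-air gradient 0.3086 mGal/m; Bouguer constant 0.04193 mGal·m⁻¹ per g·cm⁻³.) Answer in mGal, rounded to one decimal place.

Combined gradient = 0.3086 − 0.04193 × 1.97 = 0.2259979 mGal/m
Combined elevation correction = 0.2259979 × 3686.0 = 833.0 mGal

833.0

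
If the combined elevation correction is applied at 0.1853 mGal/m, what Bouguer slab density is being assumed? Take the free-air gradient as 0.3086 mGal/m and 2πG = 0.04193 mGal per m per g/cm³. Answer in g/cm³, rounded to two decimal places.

0.1853 = 0.3086 − 0.04193 × ρ
ρ = (0.3086 − 0.1853) / 0.04193 = 2.94 g/cm³

2.94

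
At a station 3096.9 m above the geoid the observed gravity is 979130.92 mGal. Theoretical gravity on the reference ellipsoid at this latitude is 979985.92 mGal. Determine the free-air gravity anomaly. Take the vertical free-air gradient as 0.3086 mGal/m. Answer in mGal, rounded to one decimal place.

100.7

Free-air correction = 0.3086 × 3096.9 = 955.70 mGal
Free-air anomaly = 979130.92 − 979985.92 + (955.70) = 100.70 mGal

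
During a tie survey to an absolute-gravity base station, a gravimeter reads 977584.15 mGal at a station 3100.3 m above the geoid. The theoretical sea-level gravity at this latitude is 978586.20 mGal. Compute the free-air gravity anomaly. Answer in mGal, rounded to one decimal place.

-45.3

Free-air correction = 0.3086 × 3100.3 = 956.75 mGal
Free-air anomaly = 977584.15 − 978586.20 + (956.75) = -45.30 mGal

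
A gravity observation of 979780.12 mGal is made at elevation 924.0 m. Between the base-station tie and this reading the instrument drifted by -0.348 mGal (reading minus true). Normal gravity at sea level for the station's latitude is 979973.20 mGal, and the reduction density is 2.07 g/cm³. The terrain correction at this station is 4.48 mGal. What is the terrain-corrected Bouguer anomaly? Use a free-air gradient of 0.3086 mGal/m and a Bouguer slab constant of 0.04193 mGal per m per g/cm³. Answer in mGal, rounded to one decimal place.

Drift-corrected reading = 979780.12 − (-0.348) = 979780.468 mGal
Free-air correction = 0.3086 × 924.0 = 285.15 mGal
Free-air anomaly = 979780.468 − 979973.20 + (285.15) = 92.418 mGal
Bouguer slab correction = 0.04193 × 2.07 × 924.0 = 80.20 mGal
Simple Bouguer anomaly = 92.418 − (80.20) = 12.218 mGal
Complete Bouguer anomaly = 12.218 + 4.48 = 16.698 mGal

16.7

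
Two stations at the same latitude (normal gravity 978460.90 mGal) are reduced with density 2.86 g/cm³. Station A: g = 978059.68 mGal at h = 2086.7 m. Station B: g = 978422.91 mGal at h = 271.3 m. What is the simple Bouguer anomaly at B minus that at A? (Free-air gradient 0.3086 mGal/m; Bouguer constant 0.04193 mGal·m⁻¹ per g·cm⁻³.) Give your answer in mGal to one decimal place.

20.7

Δg_SB(A) = 978059.68 − 978460.90 + 0.3086×2086.7 − 0.04193×2.86×2086.7 = -7.50 mGal
Δg_SB(B) = 978422.91 − 978460.90 + 0.3086×271.3 − 0.04193×2.86×271.3 = 13.20 mGal
Difference = 13.20 − (-7.50) = 20.70 mGal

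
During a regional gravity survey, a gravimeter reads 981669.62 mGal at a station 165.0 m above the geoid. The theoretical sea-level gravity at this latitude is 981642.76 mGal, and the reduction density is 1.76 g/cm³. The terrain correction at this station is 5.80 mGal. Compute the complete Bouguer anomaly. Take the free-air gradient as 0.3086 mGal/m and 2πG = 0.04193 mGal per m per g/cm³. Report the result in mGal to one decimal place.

Free-air correction = 0.3086 × 165.0 = 50.92 mGal
Free-air anomaly = 981669.62 − 981642.76 + (50.92) = 77.78 mGal
Bouguer slab correction = 0.04193 × 1.76 × 165.0 = 12.18 mGal
Simple Bouguer anomaly = 77.78 − (12.18) = 65.60 mGal
Complete Bouguer anomaly = 65.60 + 5.80 = 71.40 mGal

71.4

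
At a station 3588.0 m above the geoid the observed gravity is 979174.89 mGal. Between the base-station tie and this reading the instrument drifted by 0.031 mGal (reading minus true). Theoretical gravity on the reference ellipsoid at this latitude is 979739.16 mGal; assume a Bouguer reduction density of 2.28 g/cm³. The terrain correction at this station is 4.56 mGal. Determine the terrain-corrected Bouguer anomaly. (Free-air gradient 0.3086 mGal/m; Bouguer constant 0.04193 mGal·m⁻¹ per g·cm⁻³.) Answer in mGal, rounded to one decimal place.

204.5

Drift-corrected reading = 979174.89 − (0.031) = 979174.859 mGal
Free-air correction = 0.3086 × 3588.0 = 1107.26 mGal
Free-air anomaly = 979174.859 − 979739.16 + (1107.26) = 542.959 mGal
Bouguer slab correction = 0.04193 × 2.28 × 3588.0 = 343.01 mGal
Simple Bouguer anomaly = 542.959 − (343.01) = 199.949 mGal
Complete Bouguer anomaly = 199.949 + 4.56 = 204.509 mGal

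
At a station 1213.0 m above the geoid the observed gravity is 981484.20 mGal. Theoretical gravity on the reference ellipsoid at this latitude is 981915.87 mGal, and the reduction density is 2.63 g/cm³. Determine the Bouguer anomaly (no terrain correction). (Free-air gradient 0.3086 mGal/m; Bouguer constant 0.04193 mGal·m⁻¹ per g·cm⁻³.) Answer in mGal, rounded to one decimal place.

Free-air correction = 0.3086 × 1213.0 = 374.33 mGal
Free-air anomaly = 981484.20 − 981915.87 + (374.33) = -57.34 mGal
Bouguer slab correction = 0.04193 × 2.63 × 1213.0 = 133.76 mGal
Simple Bouguer anomaly = -57.34 − (133.76) = -191.10 mGal

-191.1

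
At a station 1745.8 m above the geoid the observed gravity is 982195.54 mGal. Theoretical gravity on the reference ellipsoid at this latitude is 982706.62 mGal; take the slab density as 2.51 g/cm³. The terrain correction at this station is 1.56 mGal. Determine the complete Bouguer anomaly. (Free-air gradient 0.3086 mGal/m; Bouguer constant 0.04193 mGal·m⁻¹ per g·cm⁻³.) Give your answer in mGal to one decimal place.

-154.5

Free-air correction = 0.3086 × 1745.8 = 538.75 mGal
Free-air anomaly = 982195.54 − 982706.62 + (538.75) = 27.67 mGal
Bouguer slab correction = 0.04193 × 2.51 × 1745.8 = 183.74 mGal
Simple Bouguer anomaly = 27.67 − (183.74) = -156.07 mGal
Complete Bouguer anomaly = -156.07 + 1.56 = -154.51 mGal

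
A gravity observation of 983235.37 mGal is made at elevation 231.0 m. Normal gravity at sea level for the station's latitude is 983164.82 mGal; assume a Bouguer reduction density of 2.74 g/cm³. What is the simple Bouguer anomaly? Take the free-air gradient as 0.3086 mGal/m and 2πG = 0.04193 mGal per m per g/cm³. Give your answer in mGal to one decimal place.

115.3

Free-air correction = 0.3086 × 231.0 = 71.29 mGal
Free-air anomaly = 983235.37 − 983164.82 + (71.29) = 141.84 mGal
Bouguer slab correction = 0.04193 × 2.74 × 231.0 = 26.54 mGal
Simple Bouguer anomaly = 141.84 − (26.54) = 115.30 mGal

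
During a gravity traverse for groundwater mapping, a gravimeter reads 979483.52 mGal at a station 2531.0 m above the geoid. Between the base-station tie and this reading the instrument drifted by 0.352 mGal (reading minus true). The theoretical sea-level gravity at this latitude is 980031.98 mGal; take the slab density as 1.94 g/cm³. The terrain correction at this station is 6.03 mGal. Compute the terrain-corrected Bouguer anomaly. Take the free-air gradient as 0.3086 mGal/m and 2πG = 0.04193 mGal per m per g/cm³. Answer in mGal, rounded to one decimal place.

32.4

Drift-corrected reading = 979483.52 − (0.352) = 979483.168 mGal
Free-air correction = 0.3086 × 2531.0 = 781.07 mGal
Free-air anomaly = 979483.168 − 980031.98 + (781.07) = 232.258 mGal
Bouguer slab correction = 0.04193 × 1.94 × 2531.0 = 205.88 mGal
Simple Bouguer anomaly = 232.258 − (205.88) = 26.378 mGal
Complete Bouguer anomaly = 26.378 + 6.03 = 32.408 mGal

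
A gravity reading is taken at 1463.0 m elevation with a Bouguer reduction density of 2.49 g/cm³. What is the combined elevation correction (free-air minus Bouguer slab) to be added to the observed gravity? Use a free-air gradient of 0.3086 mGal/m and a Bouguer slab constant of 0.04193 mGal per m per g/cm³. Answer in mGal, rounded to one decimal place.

Combined gradient = 0.3086 − 0.04193 × 2.49 = 0.2041943 mGal/m
Combined elevation correction = 0.2041943 × 1463.0 = 298.7 mGal

298.7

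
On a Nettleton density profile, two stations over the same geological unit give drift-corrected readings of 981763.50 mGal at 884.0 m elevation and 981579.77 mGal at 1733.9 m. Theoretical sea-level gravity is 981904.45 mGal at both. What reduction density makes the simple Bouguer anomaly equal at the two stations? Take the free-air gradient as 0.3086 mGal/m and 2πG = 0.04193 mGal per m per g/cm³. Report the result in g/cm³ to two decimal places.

Δg_obs = 981579.77 − 981763.50 = -183.73 mGal over Δh = 1733.9 − 884.0 = 849.9 m
Equal Bouguer anomalies ⇒ Δg_obs + (0.3086 − 0.04193ρ)·Δh = 0
0.3086 − 0.04193ρ = −Δg_obs/Δh = 0.21618
ρ = (0.3086 − 0.21618) / 0.04193 = 2.20 g/cm³

2.20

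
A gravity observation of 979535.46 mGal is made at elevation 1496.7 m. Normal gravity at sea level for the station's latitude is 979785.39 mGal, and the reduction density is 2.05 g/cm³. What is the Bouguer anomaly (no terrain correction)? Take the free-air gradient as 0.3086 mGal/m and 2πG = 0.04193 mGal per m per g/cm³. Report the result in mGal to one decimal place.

83.3

Free-air correction = 0.3086 × 1496.7 = 461.88 mGal
Free-air anomaly = 979535.46 − 979785.39 + (461.88) = 211.95 mGal
Bouguer slab correction = 0.04193 × 2.05 × 1496.7 = 128.65 mGal
Simple Bouguer anomaly = 211.95 − (128.65) = 83.30 mGal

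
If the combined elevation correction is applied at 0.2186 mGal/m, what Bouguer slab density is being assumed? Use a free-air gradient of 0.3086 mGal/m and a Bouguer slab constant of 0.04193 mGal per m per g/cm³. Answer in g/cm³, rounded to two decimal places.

0.2186 = 0.3086 − 0.04193 × ρ
ρ = (0.3086 − 0.2186) / 0.04193 = 2.15 g/cm³

2.15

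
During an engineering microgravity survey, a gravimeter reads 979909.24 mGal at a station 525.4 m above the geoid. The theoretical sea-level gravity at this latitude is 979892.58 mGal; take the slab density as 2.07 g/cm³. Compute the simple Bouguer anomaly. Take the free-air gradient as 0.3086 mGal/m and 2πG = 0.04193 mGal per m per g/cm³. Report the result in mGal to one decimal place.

Free-air correction = 0.3086 × 525.4 = 162.14 mGal
Free-air anomaly = 979909.24 − 979892.58 + (162.14) = 178.80 mGal
Bouguer slab correction = 0.04193 × 2.07 × 525.4 = 45.60 mGal
Simple Bouguer anomaly = 178.80 − (45.60) = 133.20 mGal

133.2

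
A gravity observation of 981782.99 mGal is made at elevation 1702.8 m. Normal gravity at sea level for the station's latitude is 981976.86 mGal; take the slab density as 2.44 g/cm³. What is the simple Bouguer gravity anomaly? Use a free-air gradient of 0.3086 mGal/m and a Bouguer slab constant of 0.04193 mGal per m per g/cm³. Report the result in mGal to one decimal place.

Free-air correction = 0.3086 × 1702.8 = 525.48 mGal
Free-air anomaly = 981782.99 − 981976.86 + (525.48) = 331.61 mGal
Bouguer slab correction = 0.04193 × 2.44 × 1702.8 = 174.21 mGal
Simple Bouguer anomaly = 331.61 − (174.21) = 157.40 mGal

157.4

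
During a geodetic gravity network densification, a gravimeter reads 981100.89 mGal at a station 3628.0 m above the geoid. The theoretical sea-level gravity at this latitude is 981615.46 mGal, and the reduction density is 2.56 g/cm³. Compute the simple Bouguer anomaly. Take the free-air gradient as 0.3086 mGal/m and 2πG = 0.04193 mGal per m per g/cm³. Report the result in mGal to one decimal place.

Free-air correction = 0.3086 × 3628.0 = 1119.60 mGal
Free-air anomaly = 981100.89 − 981615.46 + (1119.60) = 605.03 mGal
Bouguer slab correction = 0.04193 × 2.56 × 3628.0 = 389.43 mGal
Simple Bouguer anomaly = 605.03 − (389.43) = 215.60 mGal

215.6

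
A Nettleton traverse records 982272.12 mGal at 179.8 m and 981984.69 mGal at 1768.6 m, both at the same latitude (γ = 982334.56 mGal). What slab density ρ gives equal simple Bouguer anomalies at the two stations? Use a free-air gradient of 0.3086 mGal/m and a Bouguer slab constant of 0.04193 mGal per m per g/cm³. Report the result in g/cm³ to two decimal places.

3.05

Δg_obs = 981984.69 − 982272.12 = -287.43 mGal over Δh = 1768.6 − 179.8 = 1588.8 m
Equal Bouguer anomalies ⇒ Δg_obs + (0.3086 − 0.04193ρ)·Δh = 0
0.3086 − 0.04193ρ = −Δg_obs/Δh = 0.18091
ρ = (0.3086 − 0.18091) / 0.04193 = 3.05 g/cm³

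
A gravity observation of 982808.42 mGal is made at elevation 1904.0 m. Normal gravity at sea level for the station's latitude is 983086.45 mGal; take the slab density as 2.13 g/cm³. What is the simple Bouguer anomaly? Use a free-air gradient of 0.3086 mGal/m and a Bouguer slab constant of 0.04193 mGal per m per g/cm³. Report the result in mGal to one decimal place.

Free-air correction = 0.3086 × 1904.0 = 587.57 mGal
Free-air anomaly = 982808.42 − 983086.45 + (587.57) = 309.54 mGal
Bouguer slab correction = 0.04193 × 2.13 × 1904.0 = 170.05 mGal
Simple Bouguer anomaly = 309.54 − (170.05) = 139.49 mGal

139.5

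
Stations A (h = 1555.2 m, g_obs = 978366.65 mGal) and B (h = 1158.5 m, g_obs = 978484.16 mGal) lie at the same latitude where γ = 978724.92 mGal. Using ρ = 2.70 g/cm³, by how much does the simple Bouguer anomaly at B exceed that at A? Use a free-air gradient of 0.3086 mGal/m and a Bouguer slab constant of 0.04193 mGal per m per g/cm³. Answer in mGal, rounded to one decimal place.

Δg_SB(A) = 978366.65 − 978724.92 + 0.3086×1555.2 − 0.04193×2.70×1555.2 = -54.40 mGal
Δg_SB(B) = 978484.16 − 978724.92 + 0.3086×1158.5 − 0.04193×2.70×1158.5 = -14.40 mGal
Difference = -14.40 − (-54.40) = 40.00 mGal

40.0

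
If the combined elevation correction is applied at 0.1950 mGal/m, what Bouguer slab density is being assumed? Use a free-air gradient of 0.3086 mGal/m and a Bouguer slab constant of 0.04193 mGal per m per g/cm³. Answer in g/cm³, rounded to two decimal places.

2.71

0.1950 = 0.3086 − 0.04193 × ρ
ρ = (0.3086 − 0.1950) / 0.04193 = 2.71 g/cm³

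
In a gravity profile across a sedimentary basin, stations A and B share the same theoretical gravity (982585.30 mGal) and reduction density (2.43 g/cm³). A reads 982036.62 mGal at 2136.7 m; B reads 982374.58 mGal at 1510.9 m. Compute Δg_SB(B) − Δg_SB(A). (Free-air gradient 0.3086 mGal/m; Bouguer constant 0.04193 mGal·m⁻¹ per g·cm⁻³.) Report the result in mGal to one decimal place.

Δg_SB(A) = 982036.62 − 982585.30 + 0.3086×2136.7 − 0.04193×2.43×2136.7 = -107.00 mGal
Δg_SB(B) = 982374.58 − 982585.30 + 0.3086×1510.9 − 0.04193×2.43×1510.9 = 101.60 mGal
Difference = 101.60 − (-107.00) = 208.60 mGal

208.6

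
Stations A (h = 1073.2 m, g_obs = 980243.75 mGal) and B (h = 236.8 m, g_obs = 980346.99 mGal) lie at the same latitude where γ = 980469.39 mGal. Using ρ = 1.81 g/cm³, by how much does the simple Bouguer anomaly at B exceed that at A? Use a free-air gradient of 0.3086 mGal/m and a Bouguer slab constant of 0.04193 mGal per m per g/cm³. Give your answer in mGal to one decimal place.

Δg_SB(A) = 980243.75 − 980469.39 + 0.3086×1073.2 − 0.04193×1.81×1073.2 = 24.10 mGal
Δg_SB(B) = 980346.99 − 980469.39 + 0.3086×236.8 − 0.04193×1.81×236.8 = -67.30 mGal
Difference = -67.30 − (24.10) = -91.40 mGal

-91.4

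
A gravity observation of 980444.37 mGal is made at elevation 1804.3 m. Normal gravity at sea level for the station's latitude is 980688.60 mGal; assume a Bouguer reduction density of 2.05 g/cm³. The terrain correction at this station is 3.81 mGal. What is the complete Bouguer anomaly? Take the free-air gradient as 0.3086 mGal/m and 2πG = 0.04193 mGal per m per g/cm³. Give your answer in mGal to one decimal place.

161.3

Free-air correction = 0.3086 × 1804.3 = 556.81 mGal
Free-air anomaly = 980444.37 − 980688.60 + (556.81) = 312.58 mGal
Bouguer slab correction = 0.04193 × 2.05 × 1804.3 = 155.09 mGal
Simple Bouguer anomaly = 312.58 − (155.09) = 157.49 mGal
Complete Bouguer anomaly = 157.49 + 3.81 = 161.30 mGal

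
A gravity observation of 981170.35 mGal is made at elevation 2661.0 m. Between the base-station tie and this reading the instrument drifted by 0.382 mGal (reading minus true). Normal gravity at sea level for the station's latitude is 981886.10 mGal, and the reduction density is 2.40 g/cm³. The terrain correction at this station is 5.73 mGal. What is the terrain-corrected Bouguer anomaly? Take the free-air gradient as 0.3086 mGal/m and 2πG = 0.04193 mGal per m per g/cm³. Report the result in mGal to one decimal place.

Drift-corrected reading = 981170.35 − (0.382) = 981169.968 mGal
Free-air correction = 0.3086 × 2661.0 = 821.18 mGal
Free-air anomaly = 981169.968 − 981886.10 + (821.18) = 105.048 mGal
Bouguer slab correction = 0.04193 × 2.40 × 2661.0 = 267.78 mGal
Simple Bouguer anomaly = 105.048 − (267.78) = -162.732 mGal
Complete Bouguer anomaly = -162.732 + 5.73 = -157.002 mGal

-157.0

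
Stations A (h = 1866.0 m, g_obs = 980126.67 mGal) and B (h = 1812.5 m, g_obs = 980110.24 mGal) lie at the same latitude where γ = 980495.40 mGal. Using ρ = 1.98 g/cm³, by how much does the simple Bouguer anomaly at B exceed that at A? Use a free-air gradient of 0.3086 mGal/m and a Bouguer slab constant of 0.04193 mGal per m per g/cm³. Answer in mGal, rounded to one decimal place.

Δg_SB(A) = 980126.67 − 980495.40 + 0.3086×1866.0 − 0.04193×1.98×1866.0 = 52.20 mGal
Δg_SB(B) = 980110.24 − 980495.40 + 0.3086×1812.5 − 0.04193×1.98×1812.5 = 23.70 mGal
Difference = 23.70 − (52.20) = -28.50 mGal

-28.5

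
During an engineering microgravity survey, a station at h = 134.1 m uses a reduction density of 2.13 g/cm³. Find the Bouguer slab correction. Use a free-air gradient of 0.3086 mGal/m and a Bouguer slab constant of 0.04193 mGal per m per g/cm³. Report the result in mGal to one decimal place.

12.0

Bouguer slab correction = 0.04193 × 2.13 × 134.1 = 12.0 mGal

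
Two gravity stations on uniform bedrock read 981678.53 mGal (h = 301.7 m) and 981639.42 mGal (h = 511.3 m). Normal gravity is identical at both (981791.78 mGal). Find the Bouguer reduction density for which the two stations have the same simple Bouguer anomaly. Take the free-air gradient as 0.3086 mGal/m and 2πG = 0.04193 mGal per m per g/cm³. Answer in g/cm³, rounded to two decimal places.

Δg_obs = 981639.42 − 981678.53 = -39.11 mGal over Δh = 511.3 − 301.7 = 209.6 m
Equal Bouguer anomalies ⇒ Δg_obs + (0.3086 − 0.04193ρ)·Δh = 0
0.3086 − 0.04193ρ = −Δg_obs/Δh = 0.18659
ρ = (0.3086 − 0.18659) / 0.04193 = 2.91 g/cm³

2.91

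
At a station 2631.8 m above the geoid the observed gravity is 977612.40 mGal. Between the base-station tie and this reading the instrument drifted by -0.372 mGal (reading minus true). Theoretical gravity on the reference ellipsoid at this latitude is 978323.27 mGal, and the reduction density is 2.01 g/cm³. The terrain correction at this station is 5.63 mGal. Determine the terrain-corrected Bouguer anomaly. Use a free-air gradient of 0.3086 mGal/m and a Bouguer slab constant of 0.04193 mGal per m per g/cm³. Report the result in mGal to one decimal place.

-114.5

Drift-corrected reading = 977612.40 − (-0.372) = 977612.772 mGal
Free-air correction = 0.3086 × 2631.8 = 812.17 mGal
Free-air anomaly = 977612.772 − 978323.27 + (812.17) = 101.672 mGal
Bouguer slab correction = 0.04193 × 2.01 × 2631.8 = 221.81 mGal
Simple Bouguer anomaly = 101.672 − (221.81) = -120.138 mGal
Complete Bouguer anomaly = -120.138 + 5.63 = -114.508 mGal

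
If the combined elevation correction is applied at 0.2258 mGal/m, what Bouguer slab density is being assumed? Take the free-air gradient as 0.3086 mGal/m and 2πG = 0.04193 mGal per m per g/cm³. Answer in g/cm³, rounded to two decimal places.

1.97

0.2258 = 0.3086 − 0.04193 × ρ
ρ = (0.3086 − 0.2258) / 0.04193 = 1.97 g/cm³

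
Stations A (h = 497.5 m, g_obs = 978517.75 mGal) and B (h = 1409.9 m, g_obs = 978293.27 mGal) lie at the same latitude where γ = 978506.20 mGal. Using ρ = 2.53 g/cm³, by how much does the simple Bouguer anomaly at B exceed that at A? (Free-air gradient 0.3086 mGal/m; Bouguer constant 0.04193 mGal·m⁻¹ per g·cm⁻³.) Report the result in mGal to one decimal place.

-39.7

Δg_SB(A) = 978517.75 − 978506.20 + 0.3086×497.5 − 0.04193×2.53×497.5 = 112.30 mGal
Δg_SB(B) = 978293.27 − 978506.20 + 0.3086×1409.9 − 0.04193×2.53×1409.9 = 72.60 mGal
Difference = 72.60 − (112.30) = -39.70 mGal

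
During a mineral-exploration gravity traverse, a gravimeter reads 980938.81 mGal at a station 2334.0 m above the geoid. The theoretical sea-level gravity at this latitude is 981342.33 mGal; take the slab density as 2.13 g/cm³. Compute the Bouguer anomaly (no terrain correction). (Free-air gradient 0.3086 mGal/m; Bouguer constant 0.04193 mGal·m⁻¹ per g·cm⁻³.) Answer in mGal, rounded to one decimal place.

Free-air correction = 0.3086 × 2334.0 = 720.27 mGal
Free-air anomaly = 980938.81 − 981342.33 + (720.27) = 316.75 mGal
Bouguer slab correction = 0.04193 × 2.13 × 2334.0 = 208.45 mGal
Simple Bouguer anomaly = 316.75 − (208.45) = 108.30 mGal

108.3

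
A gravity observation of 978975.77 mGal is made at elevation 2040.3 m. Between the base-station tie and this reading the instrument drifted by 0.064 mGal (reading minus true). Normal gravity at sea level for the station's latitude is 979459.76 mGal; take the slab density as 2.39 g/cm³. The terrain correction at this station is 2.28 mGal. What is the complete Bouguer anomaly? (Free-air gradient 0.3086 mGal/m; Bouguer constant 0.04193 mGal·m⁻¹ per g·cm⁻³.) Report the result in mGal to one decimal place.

Drift-corrected reading = 978975.77 − (0.064) = 978975.706 mGal
Free-air correction = 0.3086 × 2040.3 = 629.64 mGal
Free-air anomaly = 978975.706 − 979459.76 + (629.64) = 145.586 mGal
Bouguer slab correction = 0.04193 × 2.39 × 2040.3 = 204.46 mGal
Simple Bouguer anomaly = 145.586 − (204.46) = -58.874 mGal
Complete Bouguer anomaly = -58.874 + 2.28 = -56.594 mGal

-56.6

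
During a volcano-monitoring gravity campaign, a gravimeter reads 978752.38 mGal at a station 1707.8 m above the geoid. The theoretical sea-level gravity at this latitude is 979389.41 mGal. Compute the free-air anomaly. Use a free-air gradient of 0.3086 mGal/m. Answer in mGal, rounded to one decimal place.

Free-air correction = 0.3086 × 1707.8 = 527.03 mGal
Free-air anomaly = 978752.38 − 979389.41 + (527.03) = -110.00 mGal

-110.0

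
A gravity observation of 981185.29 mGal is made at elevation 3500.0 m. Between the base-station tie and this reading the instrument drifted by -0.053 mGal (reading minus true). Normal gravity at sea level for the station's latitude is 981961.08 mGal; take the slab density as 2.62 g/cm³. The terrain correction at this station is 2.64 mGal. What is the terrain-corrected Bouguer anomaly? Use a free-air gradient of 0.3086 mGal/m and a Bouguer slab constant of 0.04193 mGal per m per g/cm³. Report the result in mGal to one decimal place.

Drift-corrected reading = 981185.29 − (-0.053) = 981185.343 mGal
Free-air correction = 0.3086 × 3500.0 = 1080.10 mGal
Free-air anomaly = 981185.343 − 981961.08 + (1080.10) = 304.363 mGal
Bouguer slab correction = 0.04193 × 2.62 × 3500.0 = 384.50 mGal
Simple Bouguer anomaly = 304.363 − (384.50) = -80.137 mGal
Complete Bouguer anomaly = -80.137 + 2.64 = -77.497 mGal

-77.5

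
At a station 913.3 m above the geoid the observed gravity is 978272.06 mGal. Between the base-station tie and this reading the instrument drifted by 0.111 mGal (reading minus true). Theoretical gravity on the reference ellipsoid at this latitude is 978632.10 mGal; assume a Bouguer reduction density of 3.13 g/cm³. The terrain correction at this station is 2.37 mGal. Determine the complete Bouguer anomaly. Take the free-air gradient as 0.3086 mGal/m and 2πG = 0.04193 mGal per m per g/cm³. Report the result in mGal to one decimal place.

-195.8

Drift-corrected reading = 978272.06 − (0.111) = 978271.949 mGal
Free-air correction = 0.3086 × 913.3 = 281.84 mGal
Free-air anomaly = 978271.949 − 978632.10 + (281.84) = -78.311 mGal
Bouguer slab correction = 0.04193 × 3.13 × 913.3 = 119.86 mGal
Simple Bouguer anomaly = -78.311 − (119.86) = -198.171 mGal
Complete Bouguer anomaly = -198.171 + 2.37 = -195.801 mGal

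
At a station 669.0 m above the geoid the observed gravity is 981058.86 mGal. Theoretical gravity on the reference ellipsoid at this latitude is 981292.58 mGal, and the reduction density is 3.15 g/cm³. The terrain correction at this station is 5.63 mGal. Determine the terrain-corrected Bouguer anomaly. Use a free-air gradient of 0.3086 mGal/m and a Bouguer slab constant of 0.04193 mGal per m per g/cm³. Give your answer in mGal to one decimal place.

Free-air correction = 0.3086 × 669.0 = 206.45 mGal
Free-air anomaly = 981058.86 − 981292.58 + (206.45) = -27.27 mGal
Bouguer slab correction = 0.04193 × 3.15 × 669.0 = 88.36 mGal
Simple Bouguer anomaly = -27.27 − (88.36) = -115.63 mGal
Complete Bouguer anomaly = -115.63 + 5.63 = -110.00 mGal

-110.0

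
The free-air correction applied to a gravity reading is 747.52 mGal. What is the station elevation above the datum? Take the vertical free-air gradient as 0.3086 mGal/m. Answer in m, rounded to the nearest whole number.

2422

h = 747.52 / 0.3086 = 2422.29 m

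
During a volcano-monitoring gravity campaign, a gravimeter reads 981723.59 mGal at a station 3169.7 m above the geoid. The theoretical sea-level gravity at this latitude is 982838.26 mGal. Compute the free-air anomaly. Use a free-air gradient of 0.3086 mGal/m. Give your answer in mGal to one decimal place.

Free-air correction = 0.3086 × 3169.7 = 978.17 mGal
Free-air anomaly = 981723.59 − 982838.26 + (978.17) = -136.50 mGal

-136.5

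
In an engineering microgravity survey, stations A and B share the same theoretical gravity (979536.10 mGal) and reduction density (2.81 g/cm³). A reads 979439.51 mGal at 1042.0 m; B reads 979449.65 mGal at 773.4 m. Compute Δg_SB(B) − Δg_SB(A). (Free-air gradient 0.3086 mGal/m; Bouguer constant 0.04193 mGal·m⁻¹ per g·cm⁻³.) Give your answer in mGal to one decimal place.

-41.1

Δg_SB(A) = 979439.51 − 979536.10 + 0.3086×1042.0 − 0.04193×2.81×1042.0 = 102.20 mGal
Δg_SB(B) = 979449.65 − 979536.10 + 0.3086×773.4 − 0.04193×2.81×773.4 = 61.10 mGal
Difference = 61.10 − (102.20) = -41.10 mGal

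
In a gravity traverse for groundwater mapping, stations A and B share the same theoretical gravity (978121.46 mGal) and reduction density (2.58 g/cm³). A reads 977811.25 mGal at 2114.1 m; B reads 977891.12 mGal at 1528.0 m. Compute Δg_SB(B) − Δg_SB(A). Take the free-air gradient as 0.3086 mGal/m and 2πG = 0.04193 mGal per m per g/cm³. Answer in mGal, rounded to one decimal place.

-37.6

Δg_SB(A) = 977811.25 − 978121.46 + 0.3086×2114.1 − 0.04193×2.58×2114.1 = 113.50 mGal
Δg_SB(B) = 977891.12 − 978121.46 + 0.3086×1528.0 − 0.04193×2.58×1528.0 = 75.90 mGal
Difference = 75.90 − (113.50) = -37.60 mGal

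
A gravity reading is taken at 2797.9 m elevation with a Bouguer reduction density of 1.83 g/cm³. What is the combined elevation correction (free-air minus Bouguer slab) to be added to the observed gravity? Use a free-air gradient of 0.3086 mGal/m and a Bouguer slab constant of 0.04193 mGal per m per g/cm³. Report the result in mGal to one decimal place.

648.7

Combined gradient = 0.3086 − 0.04193 × 1.83 = 0.2318681 mGal/m
Combined elevation correction = 0.2318681 × 2797.9 = 648.7 mGal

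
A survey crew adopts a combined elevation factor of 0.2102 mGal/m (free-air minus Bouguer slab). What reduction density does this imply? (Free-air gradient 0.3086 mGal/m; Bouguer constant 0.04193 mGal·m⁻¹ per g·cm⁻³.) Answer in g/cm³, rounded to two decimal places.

0.2102 = 0.3086 − 0.04193 × ρ
ρ = (0.3086 − 0.2102) / 0.04193 = 2.35 g/cm³

2.35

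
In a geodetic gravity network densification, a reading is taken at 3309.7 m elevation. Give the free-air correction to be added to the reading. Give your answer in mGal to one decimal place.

1021.4

Free-air correction = 0.3086 × 3309.7 = 1021.4 mGal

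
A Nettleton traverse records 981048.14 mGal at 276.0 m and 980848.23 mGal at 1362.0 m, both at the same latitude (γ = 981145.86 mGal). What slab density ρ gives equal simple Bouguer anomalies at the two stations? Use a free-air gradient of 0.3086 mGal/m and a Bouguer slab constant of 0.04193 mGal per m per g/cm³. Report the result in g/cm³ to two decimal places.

2.97

Δg_obs = 980848.23 − 981048.14 = -199.91 mGal over Δh = 1362.0 − 276.0 = 1086.0 m
Equal Bouguer anomalies ⇒ Δg_obs + (0.3086 − 0.04193ρ)·Δh = 0
0.3086 − 0.04193ρ = −Δg_obs/Δh = 0.18408
ρ = (0.3086 − 0.18408) / 0.04193 = 2.97 g/cm³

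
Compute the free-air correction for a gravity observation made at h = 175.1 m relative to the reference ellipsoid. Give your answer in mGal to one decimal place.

Free-air correction = 0.3086 × 175.1 = 54.0 mGal

54.0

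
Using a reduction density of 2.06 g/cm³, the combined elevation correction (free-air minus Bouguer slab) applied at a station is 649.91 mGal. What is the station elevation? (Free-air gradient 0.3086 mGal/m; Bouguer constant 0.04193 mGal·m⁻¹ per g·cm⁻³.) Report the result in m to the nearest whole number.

Combined gradient = 0.3086 − 0.04193 × 2.06 = 0.2222242 mGal/m
h = 649.91 / 0.2222242 = 2924.57 m

2925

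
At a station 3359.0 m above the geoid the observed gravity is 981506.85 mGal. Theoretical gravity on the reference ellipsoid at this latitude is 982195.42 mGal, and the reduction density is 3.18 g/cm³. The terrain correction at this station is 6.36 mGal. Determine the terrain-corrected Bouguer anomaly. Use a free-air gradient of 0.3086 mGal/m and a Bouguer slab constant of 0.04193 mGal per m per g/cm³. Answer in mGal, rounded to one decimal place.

-93.5

Free-air correction = 0.3086 × 3359.0 = 1036.59 mGal
Free-air anomaly = 981506.85 − 982195.42 + (1036.59) = 348.02 mGal
Bouguer slab correction = 0.04193 × 3.18 × 3359.0 = 447.88 mGal
Simple Bouguer anomaly = 348.02 − (447.88) = -99.86 mGal
Complete Bouguer anomaly = -99.86 + 6.36 = -93.50 mGal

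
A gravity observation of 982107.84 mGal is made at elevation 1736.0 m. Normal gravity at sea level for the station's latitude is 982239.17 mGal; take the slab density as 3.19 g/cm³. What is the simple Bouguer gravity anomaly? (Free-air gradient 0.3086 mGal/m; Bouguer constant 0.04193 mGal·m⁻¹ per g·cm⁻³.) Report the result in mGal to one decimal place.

172.2

Free-air correction = 0.3086 × 1736.0 = 535.73 mGal
Free-air anomaly = 982107.84 − 982239.17 + (535.73) = 404.40 mGal
Bouguer slab correction = 0.04193 × 3.19 × 1736.0 = 232.20 mGal
Simple Bouguer anomaly = 404.40 − (232.20) = 172.20 mGal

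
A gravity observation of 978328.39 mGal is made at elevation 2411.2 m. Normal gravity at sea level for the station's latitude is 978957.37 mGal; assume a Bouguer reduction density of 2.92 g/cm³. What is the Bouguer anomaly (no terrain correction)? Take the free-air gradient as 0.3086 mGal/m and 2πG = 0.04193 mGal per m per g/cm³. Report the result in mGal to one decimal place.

Free-air correction = 0.3086 × 2411.2 = 744.10 mGal
Free-air anomaly = 978328.39 − 978957.37 + (744.10) = 115.12 mGal
Bouguer slab correction = 0.04193 × 2.92 × 2411.2 = 295.22 mGal
Simple Bouguer anomaly = 115.12 − (295.22) = -180.10 mGal

-180.1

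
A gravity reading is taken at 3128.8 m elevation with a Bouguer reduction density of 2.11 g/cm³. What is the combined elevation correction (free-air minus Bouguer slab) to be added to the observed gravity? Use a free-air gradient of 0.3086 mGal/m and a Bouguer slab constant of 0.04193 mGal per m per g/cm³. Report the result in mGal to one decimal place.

Combined gradient = 0.3086 − 0.04193 × 2.11 = 0.2201277 mGal/m
Combined elevation correction = 0.2201277 × 3128.8 = 688.7 mGal

688.7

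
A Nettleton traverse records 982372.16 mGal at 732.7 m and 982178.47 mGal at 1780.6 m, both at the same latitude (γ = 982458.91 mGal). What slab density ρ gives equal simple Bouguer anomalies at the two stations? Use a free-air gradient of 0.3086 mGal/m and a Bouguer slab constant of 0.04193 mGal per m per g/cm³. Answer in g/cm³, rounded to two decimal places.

Δg_obs = 982178.47 − 982372.16 = -193.69 mGal over Δh = 1780.6 − 732.7 = 1047.9 m
Equal Bouguer anomalies ⇒ Δg_obs + (0.3086 − 0.04193ρ)·Δh = 0
0.3086 − 0.04193ρ = −Δg_obs/Δh = 0.18484
ρ = (0.3086 − 0.18484) / 0.04193 = 2.95 g/cm³

2.95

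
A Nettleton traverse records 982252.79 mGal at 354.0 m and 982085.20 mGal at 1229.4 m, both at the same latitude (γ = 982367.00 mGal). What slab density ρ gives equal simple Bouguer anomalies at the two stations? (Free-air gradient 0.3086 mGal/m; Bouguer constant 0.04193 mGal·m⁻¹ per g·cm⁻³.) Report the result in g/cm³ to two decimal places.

Δg_obs = 982085.20 − 982252.79 = -167.59 mGal over Δh = 1229.4 − 354.0 = 875.4 m
Equal Bouguer anomalies ⇒ Δg_obs + (0.3086 − 0.04193ρ)·Δh = 0
0.3086 − 0.04193ρ = −Δg_obs/Δh = 0.19144
ρ = (0.3086 − 0.19144) / 0.04193 = 2.79 g/cm³

2.79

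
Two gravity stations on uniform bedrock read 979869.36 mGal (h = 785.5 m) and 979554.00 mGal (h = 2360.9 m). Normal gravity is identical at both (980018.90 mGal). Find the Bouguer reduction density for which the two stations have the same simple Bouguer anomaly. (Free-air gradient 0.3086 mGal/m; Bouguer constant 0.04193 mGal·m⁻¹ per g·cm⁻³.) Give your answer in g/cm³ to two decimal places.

Δg_obs = 979554.00 − 979869.36 = -315.36 mGal over Δh = 2360.9 − 785.5 = 1575.4 m
Equal Bouguer anomalies ⇒ Δg_obs + (0.3086 − 0.04193ρ)·Δh = 0
0.3086 − 0.04193ρ = −Δg_obs/Δh = 0.20018
ρ = (0.3086 − 0.20018) / 0.04193 = 2.59 g/cm³

2.59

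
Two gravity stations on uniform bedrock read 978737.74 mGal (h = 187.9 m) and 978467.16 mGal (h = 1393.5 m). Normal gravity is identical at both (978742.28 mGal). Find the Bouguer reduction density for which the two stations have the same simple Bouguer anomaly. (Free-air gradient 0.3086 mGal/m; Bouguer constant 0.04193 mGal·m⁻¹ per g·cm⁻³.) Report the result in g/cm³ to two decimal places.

Δg_obs = 978467.16 − 978737.74 = -270.58 mGal over Δh = 1393.5 − 187.9 = 1205.6 m
Equal Bouguer anomalies ⇒ Δg_obs + (0.3086 − 0.04193ρ)·Δh = 0
0.3086 − 0.04193ρ = −Δg_obs/Δh = 0.22444
ρ = (0.3086 − 0.22444) / 0.04193 = 2.01 g/cm³

2.01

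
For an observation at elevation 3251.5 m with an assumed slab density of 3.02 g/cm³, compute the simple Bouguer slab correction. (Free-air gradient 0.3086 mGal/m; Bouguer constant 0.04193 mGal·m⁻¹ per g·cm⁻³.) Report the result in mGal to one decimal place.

Bouguer slab correction = 0.04193 × 3.02 × 3251.5 = 411.7 mGal

411.7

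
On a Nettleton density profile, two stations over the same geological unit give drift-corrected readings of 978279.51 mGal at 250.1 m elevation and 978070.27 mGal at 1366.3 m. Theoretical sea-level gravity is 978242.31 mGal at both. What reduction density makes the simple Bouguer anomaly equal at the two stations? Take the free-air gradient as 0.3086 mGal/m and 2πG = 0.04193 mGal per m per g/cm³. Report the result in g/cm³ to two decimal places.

2.89

Δg_obs = 978070.27 − 978279.51 = -209.24 mGal over Δh = 1366.3 − 250.1 = 1116.2 m
Equal Bouguer anomalies ⇒ Δg_obs + (0.3086 − 0.04193ρ)·Δh = 0
0.3086 − 0.04193ρ = −Δg_obs/Δh = 0.18746
ρ = (0.3086 − 0.18746) / 0.04193 = 2.89 g/cm³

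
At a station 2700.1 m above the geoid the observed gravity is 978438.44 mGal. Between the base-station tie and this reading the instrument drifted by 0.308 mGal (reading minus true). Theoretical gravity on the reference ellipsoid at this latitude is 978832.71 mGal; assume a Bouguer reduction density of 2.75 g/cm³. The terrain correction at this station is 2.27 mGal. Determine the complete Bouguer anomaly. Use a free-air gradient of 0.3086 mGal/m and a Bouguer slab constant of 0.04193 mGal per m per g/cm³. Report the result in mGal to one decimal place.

Drift-corrected reading = 978438.44 − (0.308) = 978438.132 mGal
Free-air correction = 0.3086 × 2700.1 = 833.25 mGal
Free-air anomaly = 978438.132 − 978832.71 + (833.25) = 438.672 mGal
Bouguer slab correction = 0.04193 × 2.75 × 2700.1 = 311.34 mGal
Simple Bouguer anomaly = 438.672 − (311.34) = 127.332 mGal
Complete Bouguer anomaly = 127.332 + 2.27 = 129.602 mGal

129.6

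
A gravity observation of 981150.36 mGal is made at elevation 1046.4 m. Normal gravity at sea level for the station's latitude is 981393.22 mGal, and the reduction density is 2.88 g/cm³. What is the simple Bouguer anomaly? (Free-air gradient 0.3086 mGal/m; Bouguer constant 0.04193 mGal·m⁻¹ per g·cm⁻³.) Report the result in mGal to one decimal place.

Free-air correction = 0.3086 × 1046.4 = 322.92 mGal
Free-air anomaly = 981150.36 − 981393.22 + (322.92) = 80.06 mGal
Bouguer slab correction = 0.04193 × 2.88 × 1046.4 = 126.36 mGal
Simple Bouguer anomaly = 80.06 − (126.36) = -46.30 mGal

-46.3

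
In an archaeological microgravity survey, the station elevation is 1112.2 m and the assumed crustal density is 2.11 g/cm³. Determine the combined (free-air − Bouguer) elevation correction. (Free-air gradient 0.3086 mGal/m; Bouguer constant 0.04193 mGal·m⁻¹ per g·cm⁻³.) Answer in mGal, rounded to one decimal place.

Combined gradient = 0.3086 − 0.04193 × 2.11 = 0.2201277 mGal/m
Combined elevation correction = 0.2201277 × 1112.2 = 244.8 mGal

244.8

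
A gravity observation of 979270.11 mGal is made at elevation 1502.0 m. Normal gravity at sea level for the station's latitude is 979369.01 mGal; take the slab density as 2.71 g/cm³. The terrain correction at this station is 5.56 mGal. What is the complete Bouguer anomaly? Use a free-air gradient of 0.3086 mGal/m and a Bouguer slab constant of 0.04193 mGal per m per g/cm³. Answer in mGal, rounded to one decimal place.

Free-air correction = 0.3086 × 1502.0 = 463.52 mGal
Free-air anomaly = 979270.11 − 979369.01 + (463.52) = 364.62 mGal
Bouguer slab correction = 0.04193 × 2.71 × 1502.0 = 170.67 mGal
Simple Bouguer anomaly = 364.62 − (170.67) = 193.95 mGal
Complete Bouguer anomaly = 193.95 + 5.56 = 199.51 mGal

199.5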